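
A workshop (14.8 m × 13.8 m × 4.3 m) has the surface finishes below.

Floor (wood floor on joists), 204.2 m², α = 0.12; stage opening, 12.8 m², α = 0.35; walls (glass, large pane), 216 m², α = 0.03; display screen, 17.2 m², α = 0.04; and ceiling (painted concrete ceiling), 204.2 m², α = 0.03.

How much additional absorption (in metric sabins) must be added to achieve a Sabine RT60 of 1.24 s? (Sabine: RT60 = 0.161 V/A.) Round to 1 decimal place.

Equivalent absorption area: A₁ = 204.2×0.12 + 12.8×0.35 + 216×0.03 + 17.2×0.04 + 204.2×0.03 = 42.278 m².
Target A₂ = 0.161·878.232/1.24 = 114.029 sabins (V = 878.232 m³).
ΔA = A₂ − A₁ = 114.029 − 42.278 = 71.8 sabins.

71.8 sabins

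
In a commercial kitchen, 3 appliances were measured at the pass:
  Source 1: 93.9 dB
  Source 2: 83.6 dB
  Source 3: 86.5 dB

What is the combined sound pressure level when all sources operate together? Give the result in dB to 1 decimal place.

Σ 10^(Lᵢ/10) = 3.13e+09.
L_total = 10·log₁₀(3.13e+09) = 95.0 dB.

95.0 dB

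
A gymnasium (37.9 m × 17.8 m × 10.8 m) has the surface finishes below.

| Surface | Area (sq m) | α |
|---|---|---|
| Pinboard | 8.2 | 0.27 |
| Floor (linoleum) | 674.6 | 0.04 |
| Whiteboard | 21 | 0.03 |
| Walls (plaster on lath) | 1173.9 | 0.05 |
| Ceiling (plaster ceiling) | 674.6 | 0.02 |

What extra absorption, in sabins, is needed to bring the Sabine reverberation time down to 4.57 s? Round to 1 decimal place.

154.7 sabins

A₁ = Σ Sᵢαᵢ = 8.2·0.27 + 674.6·0.04 + 21·0.03 + 1173.9·0.05 + 674.6·0.02 = 102.015 sabins.
Target A₂ = 0.161·7285.896/4.57 = 256.680 sabins (V = 7285.896 m³).
Additional absorption ΔA = 256.680 − 102.015 = 154.7 sabins.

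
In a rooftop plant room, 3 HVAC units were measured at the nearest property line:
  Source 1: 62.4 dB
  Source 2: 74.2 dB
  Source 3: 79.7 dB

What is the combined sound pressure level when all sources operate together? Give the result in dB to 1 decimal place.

80.8 dB

Converting to relative power and adding: 10^(62.4/10) + 10^(74.2/10) + 10^(79.7/10) = 1.214e+08.
Combined level = 10 log₁₀(1.214e+08) = 80.8 dB.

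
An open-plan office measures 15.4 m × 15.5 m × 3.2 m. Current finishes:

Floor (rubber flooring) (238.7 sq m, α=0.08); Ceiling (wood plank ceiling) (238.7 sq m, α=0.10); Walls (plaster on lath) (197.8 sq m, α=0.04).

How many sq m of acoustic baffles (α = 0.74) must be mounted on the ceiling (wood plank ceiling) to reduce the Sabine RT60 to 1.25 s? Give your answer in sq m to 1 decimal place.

Total absorption A₁ = 238.7*0.08 + 238.7*0.10 + 197.8*0.04
  = 19.096 + 23.870 + 7.912 = 50.878 sq m sabins.
Required A₂ = 0.161·763.84/1.25 = 98.383 sabins.
Absorption to add: 98.383 − 50.878 = 47.505 sabins.
Net gain per sq m: Δα = 0.74 − 0.10 = 0.64.
Panel area = 47.505 / 0.64 = 74.2 sq m.

74.2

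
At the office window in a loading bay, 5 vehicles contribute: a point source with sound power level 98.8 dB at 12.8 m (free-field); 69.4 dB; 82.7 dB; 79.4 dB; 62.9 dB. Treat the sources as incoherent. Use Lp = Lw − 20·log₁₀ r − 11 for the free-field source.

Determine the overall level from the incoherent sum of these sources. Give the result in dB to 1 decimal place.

84.6 dB

Source at 12.8 m: Lp = 98.8 − 20·log₁₀(12.8) − 11 = 65.7 dB.
Sum in the linear (power) domain: Σ 10^(Lᵢ/10) = 10^(65.7/10) + 10^(69.4/10) + 10^(82.7/10) + 10^(79.4/10) + 10^(62.9/10) = 2.877e+08.
Back to dB: 10·log₁₀ Σ = 84.6 dB.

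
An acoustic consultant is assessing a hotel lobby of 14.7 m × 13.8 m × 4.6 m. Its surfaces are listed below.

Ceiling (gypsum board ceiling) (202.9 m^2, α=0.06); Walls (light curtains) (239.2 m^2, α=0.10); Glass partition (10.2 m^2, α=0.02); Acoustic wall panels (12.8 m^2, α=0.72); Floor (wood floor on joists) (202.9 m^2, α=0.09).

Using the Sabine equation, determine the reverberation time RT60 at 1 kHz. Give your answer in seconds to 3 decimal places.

Equivalent absorption area: A = 202.9*0.06 + 239.2*0.10 + 10.2*0.02 + 12.8*0.72 + 202.9*0.09 = 63.775 m^2.
Room volume: 933.156 m³.
Sabine: RT60 = 0.161 × 933.156 / 63.775 = 2.356 s.

2.356 sec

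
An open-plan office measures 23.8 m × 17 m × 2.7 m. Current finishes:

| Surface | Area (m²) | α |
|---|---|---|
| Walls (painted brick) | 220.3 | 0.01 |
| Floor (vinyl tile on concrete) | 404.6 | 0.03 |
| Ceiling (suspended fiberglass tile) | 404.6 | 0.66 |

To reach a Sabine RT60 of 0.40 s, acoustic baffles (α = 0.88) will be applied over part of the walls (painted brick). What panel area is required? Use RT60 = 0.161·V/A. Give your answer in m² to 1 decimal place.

182.0

Summing Sᵢαᵢ: 2.203 + 12.138 + 267.036 → A₁ = 281.377 sabins.
Required A₂ = 0.161·1092.42/0.40 = 439.699 sabins.
Absorption to add: 439.699 − 281.377 = 158.322 sabins.
Net gain per m²: Δα = 0.88 − 0.01 = 0.87.
Area = ΔA/Δα = 158.322/0.87 = 182.0 m².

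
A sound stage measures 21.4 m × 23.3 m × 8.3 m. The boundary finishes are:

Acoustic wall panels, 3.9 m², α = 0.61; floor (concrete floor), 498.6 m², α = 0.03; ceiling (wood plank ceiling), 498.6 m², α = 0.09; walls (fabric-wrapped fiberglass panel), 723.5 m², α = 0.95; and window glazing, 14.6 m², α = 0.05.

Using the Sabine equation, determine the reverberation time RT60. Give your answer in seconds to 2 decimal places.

0.89 seconds

Equivalent absorption area: A = 3.9×0.61 + 498.6×0.03 + 498.6×0.09 + 723.5×0.95 + 14.6×0.05 = 750.266 m².
Volume V = 21.4 × 23.3 × 8.3 = 4138.546 m³.
Sabine: RT60 = 0.161 × 4138.546 / 750.266 = 0.89 s.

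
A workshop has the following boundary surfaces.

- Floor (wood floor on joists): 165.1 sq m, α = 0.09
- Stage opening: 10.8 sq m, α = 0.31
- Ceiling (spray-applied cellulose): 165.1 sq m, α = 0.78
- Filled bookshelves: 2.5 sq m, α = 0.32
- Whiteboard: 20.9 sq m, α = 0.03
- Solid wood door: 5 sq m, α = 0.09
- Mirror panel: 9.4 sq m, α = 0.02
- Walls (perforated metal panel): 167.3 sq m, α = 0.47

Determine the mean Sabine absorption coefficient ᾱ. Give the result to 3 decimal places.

Total surface area S = 546.1 sq m.
A = 165.1×0.09 + 10.8×0.31 + 165.1×0.78 + 2.5×0.32 + 20.9×0.03 + 5×0.09 + 9.4×0.02 + 167.3×0.47 = 227.681 sabins.
ᾱ = A/S = 0.417.

0.417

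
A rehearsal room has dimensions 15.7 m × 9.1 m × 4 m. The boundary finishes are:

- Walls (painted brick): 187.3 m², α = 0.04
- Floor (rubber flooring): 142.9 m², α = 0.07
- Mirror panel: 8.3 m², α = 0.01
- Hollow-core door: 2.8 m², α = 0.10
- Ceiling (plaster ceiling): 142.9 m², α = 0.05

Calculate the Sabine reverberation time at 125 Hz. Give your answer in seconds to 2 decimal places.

Summing Sᵢαᵢ: 7.492 + 10.003 + 0.083 + 0.280 + 7.145 → A = 25.003 sabins.
Room volume: 571.48 m³.
RT60 = 0.161 · V / A = 0.161 × 571.48 / 25.003 = 3.68 s.

3.68 s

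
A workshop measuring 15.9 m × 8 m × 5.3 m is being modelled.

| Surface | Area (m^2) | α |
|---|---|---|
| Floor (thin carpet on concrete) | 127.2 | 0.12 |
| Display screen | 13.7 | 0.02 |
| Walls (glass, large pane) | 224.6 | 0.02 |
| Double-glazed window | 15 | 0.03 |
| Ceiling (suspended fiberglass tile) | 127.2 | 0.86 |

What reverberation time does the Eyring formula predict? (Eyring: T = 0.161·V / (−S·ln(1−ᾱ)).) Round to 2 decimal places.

0.72 s

Total surface area S = 127.2 + 13.7 + 224.6 + 15 + 127.2 = 507.7 m^2.
Absorption A = 127.2×0.12 + 13.7×0.02 + 224.6×0.02 + 15×0.03 + 127.2×0.86 = 129.872 sabins.
Mean coefficient ᾱ = A/S = 0.2558.
Eyring denominator: −S ln(1−ᾱ) = 149.998.
V = 15.9 × 8 × 5.3 = 674.16 m³.
T = 0.161·V/[−S·ln(1−ᾱ)] = 0.161·674.16/149.998 = 0.72 s.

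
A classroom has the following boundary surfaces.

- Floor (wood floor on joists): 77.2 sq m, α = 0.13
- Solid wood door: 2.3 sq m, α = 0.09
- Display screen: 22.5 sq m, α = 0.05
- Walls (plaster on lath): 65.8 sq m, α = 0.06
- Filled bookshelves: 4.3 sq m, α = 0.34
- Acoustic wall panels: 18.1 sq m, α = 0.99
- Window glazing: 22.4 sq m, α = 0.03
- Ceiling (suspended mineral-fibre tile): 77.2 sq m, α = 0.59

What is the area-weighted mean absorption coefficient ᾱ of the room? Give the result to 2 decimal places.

0.28

Total surface area S = 289.8 sq m.
A = 77.2·0.13 + 2.3·0.09 + 22.5·0.05 + 65.8·0.06 + 4.3·0.34 + 18.1·0.99 + 22.4·0.03 + 77.2·0.59 = 80.917 sabins.
ᾱ = 80.917 / 289.8 = 0.28.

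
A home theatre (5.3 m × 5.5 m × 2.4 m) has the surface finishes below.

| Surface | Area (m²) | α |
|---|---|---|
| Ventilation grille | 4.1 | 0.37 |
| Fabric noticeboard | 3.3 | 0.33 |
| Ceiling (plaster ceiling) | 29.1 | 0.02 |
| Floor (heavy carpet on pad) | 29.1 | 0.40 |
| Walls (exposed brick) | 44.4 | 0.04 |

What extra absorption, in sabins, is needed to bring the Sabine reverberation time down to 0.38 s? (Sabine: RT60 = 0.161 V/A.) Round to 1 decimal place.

A₁ = Σ Sᵢαᵢ = 4.1*0.37 + 3.3*0.33 + 29.1*0.02 + 29.1*0.40 + 44.4*0.04 = 16.604 sabins.
For T = 0.38 s, need A₂ = 0.161·V/T = 0.161·69.96/0.38 = 29.641 sabins.
Additional absorption ΔA = 29.641 − 16.604 = 13.0 sabins.

13.0 sabins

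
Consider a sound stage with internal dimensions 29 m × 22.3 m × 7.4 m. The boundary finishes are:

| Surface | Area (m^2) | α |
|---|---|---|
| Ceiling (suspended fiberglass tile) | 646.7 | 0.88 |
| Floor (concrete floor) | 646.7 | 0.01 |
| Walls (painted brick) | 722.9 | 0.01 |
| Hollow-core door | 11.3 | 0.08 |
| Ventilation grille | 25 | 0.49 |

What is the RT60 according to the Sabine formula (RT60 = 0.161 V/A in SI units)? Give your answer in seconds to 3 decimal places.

Summing Sᵢαᵢ: 569.096 + 6.467 + 7.229 + 0.904 + 12.250 → A = 595.946 sabins.
Room volume: 4785.58 m³.
T = 0.161 V/A = 0.161·4785.58/595.946 = 1.293 s.

1.293 s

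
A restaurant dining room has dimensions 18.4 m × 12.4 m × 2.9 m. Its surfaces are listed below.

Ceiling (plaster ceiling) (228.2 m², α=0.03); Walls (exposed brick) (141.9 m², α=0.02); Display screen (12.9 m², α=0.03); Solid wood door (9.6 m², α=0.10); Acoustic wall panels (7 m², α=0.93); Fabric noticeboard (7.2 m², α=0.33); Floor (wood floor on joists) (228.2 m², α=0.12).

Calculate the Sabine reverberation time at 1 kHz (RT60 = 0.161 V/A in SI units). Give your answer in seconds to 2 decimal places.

2.25 s

Equivalent absorption area: A = 228.2*0.03 + 141.9*0.02 + 12.9*0.03 + 9.6*0.10 + 7*0.93 + 7.2*0.33 + 228.2*0.12 = 47.301 m².
V = 18.4·12.4·2.9 = 661.664 m³.
T = 0.161 V/A = 0.161·661.664/47.301 = 2.25 s.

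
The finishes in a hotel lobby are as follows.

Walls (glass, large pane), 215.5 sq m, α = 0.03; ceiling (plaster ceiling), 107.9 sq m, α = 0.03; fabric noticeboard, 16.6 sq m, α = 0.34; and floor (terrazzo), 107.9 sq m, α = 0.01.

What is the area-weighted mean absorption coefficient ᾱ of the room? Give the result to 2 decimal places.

0.04

S = Σ Sᵢ = 215.5 + 107.9 + 16.6 + 107.9 = 447.9 sq m.
Σ(Sᵢαᵢ) = 215.5*0.03 + 107.9*0.03 + 16.6*0.34 + 107.9*0.01 = 16.425.
ᾱ = 16.425 / 447.9 = 0.04.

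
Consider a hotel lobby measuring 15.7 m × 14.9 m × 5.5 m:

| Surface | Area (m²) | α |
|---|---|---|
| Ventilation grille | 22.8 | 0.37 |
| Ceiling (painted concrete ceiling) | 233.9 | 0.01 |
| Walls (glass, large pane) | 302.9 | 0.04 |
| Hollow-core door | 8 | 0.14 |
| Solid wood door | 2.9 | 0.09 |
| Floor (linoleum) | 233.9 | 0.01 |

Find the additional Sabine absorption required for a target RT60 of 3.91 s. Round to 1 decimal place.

Summing Sᵢαᵢ: 8.436 + 2.339 + 12.116 + 1.120 + 0.261 + 2.339 → A₁ = 26.611 sabins.
Target A₂ = 0.161·1286.615/3.91 = 52.978 sabins (V = 1286.615 m³).
Shortfall: 52.978 − 26.611 = 26.4 sabins.

26.4 sabins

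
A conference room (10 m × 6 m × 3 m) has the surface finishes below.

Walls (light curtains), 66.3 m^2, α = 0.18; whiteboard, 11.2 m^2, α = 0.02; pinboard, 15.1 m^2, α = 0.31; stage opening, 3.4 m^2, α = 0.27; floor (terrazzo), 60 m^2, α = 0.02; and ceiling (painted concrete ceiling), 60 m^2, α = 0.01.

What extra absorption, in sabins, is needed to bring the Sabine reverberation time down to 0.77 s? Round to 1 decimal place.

Summing Sᵢαᵢ: 11.934 + 0.224 + 4.681 + 0.918 + 1.200 + 0.600 → A₁ = 19.557 sabins.
For T = 0.77 s, need A₂ = 0.161·V/T = 0.161·180/0.77 = 37.636 sabins.
Additional absorption ΔA = 37.636 − 19.557 = 18.1 sabins.

18.1 sabins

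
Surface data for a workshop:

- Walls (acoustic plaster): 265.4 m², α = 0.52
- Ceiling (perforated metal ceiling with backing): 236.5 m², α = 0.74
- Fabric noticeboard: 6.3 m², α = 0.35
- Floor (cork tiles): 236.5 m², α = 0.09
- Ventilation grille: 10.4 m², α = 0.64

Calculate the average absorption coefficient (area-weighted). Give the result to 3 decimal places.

Total surface area S = 755.1 m².
Σ(Sᵢαᵢ) = 265.4×0.52 + 236.5×0.74 + 6.3×0.35 + 236.5×0.09 + 10.4×0.64 = 343.164.
ᾱ = 343.164 / 755.1 = 0.454.

0.454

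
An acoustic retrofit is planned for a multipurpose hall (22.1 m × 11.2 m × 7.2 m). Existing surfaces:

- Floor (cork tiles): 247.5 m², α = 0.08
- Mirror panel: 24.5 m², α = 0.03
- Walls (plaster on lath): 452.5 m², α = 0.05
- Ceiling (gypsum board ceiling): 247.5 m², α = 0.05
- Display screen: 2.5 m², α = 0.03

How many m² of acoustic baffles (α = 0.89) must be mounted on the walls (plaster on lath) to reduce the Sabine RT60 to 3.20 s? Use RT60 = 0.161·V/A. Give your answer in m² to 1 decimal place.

Equivalent absorption area: A₁ = 247.5·0.08 + 24.5·0.03 + 452.5·0.05 + 247.5·0.05 + 2.5·0.03 = 55.610 m².
V = 1782.144 m³. Target absorption A₂ = 0.161 × 1782.144 / 3.20 = 89.664 sabins.
Absorption to add: 89.664 − 55.610 = 34.054 sabins.
Each m² of panel replacing the walls (plaster on lath) adds (0.89 − 0.05) = 0.84 sabins.
Area = ΔA/Δα = 34.054/0.84 = 40.5 m².

40.5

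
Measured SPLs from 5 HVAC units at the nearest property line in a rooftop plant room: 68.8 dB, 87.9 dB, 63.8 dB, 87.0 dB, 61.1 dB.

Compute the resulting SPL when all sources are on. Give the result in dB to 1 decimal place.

90.5 dB

Converting to relative power and adding: 10^(68.8/10) + 10^(87.9/10) + 10^(63.8/10) + 10^(87.0/10) + 10^(61.1/10) = 1.129e+09.
Combined level = 10 log₁₀(1.129e+09) = 90.5 dB.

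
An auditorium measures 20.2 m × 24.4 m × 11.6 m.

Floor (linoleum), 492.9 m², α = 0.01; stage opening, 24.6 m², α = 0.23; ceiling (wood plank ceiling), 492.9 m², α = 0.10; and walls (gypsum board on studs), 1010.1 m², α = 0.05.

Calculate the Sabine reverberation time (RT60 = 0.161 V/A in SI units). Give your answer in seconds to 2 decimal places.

8.34 seconds

Summing Sᵢαᵢ: 4.929 + 5.658 + 49.290 + 50.505 → A = 110.382 sabins.
Room volume: 5717.408 m³.
T = 0.161 V/A = 0.161·5717.408/110.382 = 8.34 s.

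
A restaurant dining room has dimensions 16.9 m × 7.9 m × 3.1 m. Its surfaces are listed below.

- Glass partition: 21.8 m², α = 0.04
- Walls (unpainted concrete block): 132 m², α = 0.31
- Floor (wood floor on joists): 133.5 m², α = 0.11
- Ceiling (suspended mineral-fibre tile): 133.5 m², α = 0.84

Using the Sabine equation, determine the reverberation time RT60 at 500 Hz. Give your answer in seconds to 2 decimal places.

0.40 seconds

Total absorption A = 21.8·0.04 + 132·0.31 + 133.5·0.11 + 133.5·0.84
  = 0.872 + 40.920 + 14.685 + 112.140 = 168.617 m² sabins.
Volume V = 16.9 × 7.9 × 3.1 = 413.881 m³.
T = 0.161 V/A = 0.161·413.881/168.617 = 0.40 s.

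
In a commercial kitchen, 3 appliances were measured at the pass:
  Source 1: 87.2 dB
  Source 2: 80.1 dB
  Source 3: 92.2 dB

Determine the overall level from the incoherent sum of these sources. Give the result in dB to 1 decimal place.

Sum in the linear (power) domain: Σ 10^(Lᵢ/10) = 10^(87.2/10) + 10^(80.1/10) + 10^(92.2/10) = 2.287e+09.
L_total = 10·log₁₀(2.287e+09) = 93.6 dB.

93.6 dB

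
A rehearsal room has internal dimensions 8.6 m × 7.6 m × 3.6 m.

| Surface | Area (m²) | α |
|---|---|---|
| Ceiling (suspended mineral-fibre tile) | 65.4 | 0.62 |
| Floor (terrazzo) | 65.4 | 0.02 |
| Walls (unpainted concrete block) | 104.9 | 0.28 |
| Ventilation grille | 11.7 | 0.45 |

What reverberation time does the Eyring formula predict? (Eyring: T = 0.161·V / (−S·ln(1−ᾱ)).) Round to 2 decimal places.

0.41 sec

S = Σ Sᵢ = 247.4 m².
Absorption A = 65.4×0.62 + 65.4×0.02 + 104.9×0.28 + 11.7×0.45 = 76.493 sabins.
Mean coefficient ᾱ = A/S = 0.3092.
−S·ln(1−ᾱ) = −247.4 × ln(1 − 0.3092) = 91.514.
V = 8.6 × 7.6 × 3.6 = 235.296 m³.
T = 0.161·V/[−S·ln(1−ᾱ)] = 0.161·235.296/91.514 = 0.41 s.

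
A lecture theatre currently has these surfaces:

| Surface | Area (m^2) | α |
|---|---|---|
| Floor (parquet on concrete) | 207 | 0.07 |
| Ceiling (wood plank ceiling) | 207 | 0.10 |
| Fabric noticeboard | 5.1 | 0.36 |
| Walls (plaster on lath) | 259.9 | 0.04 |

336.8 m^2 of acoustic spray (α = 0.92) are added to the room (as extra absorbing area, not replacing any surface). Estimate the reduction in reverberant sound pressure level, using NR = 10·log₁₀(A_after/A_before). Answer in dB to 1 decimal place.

8.8 dB

Equivalent absorption area: A_before = 207*0.07 + 207*0.10 + 5.1*0.36 + 259.9*0.04 = 47.422 m^2.
Added absorption = 336.8 × 0.92 = 309.856 sabins.
A_after = 47.422 + 309.856 = 357.278 sabins.
Reduction = 10 log₁₀(A_after/A_before) = 10 log₁₀(7.5340) = 8.8 dB.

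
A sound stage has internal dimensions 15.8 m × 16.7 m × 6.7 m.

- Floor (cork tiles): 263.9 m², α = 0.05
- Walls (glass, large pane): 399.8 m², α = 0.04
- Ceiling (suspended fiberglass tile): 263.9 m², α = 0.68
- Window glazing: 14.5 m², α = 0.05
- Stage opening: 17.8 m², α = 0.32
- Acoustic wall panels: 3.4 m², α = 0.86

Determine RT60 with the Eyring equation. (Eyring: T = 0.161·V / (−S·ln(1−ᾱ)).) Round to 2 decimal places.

Total surface area S = 263.9 + 399.8 + 263.9 + 14.5 + 17.8 + 3.4 = 963.3 m².
Absorption A = 263.9·0.05 + 399.8·0.04 + 263.9·0.68 + 14.5·0.05 + 17.8·0.32 + 3.4·0.86 = 217.984 sabins.
ᾱ = 217.984 / 963.3 = 0.2263.
−S·ln(1−ᾱ) = −963.3 × ln(1 − 0.2263) = 247.155.
V = 15.8 × 16.7 × 6.7 = 1767.862 m³.
T = 0.161·V/[−S·ln(1−ᾱ)] = 0.161·1767.862/247.155 = 1.15 s.

1.15 seconds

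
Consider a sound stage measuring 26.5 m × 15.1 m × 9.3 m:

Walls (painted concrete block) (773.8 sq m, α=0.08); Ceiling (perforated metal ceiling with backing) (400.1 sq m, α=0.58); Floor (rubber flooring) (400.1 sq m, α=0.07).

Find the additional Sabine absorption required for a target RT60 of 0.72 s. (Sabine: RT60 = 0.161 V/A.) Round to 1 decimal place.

510.2 sabins

Summing Sᵢαᵢ: 61.904 + 232.058 + 28.007 → A₁ = 321.969 sabins.
V = 3721.395 m³. Required absorption A₂ = 0.161 × 3721.395 / 0.72 = 832.145 sabins.
Additional absorption ΔA = 832.145 − 321.969 = 510.2 sabins.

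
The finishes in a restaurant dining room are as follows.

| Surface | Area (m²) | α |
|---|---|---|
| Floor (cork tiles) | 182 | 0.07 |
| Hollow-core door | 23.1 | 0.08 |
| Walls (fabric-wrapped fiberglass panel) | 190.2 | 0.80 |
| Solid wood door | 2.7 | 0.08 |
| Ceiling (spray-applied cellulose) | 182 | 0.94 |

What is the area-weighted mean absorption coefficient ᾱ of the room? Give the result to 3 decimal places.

0.583

Total surface area S = 580.0 m².
Weighted sum Σ Sα = 338.044.
ᾱ = A/S = 0.583.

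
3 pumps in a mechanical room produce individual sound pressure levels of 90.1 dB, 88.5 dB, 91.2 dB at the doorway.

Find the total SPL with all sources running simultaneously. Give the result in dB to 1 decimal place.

Sum in the linear (power) domain: Σ 10^(Lᵢ/10) = 10^(90.1/10) + 10^(88.5/10) + 10^(91.2/10) = 3.049e+09.
Combined level = 10 log₁₀(3.049e+09) = 94.8 dB.

94.8 dB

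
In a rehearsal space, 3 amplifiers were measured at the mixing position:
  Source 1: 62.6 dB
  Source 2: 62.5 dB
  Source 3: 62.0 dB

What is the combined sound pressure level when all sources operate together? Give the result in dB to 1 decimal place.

67.1 dB

Sum in the linear (power) domain: Σ 10^(Lᵢ/10) = 10^(62.6/10) + 10^(62.5/10) + 10^(62.0/10) = 5.183e+06.
L_total = 10·log₁₀(5.183e+06) = 67.1 dB.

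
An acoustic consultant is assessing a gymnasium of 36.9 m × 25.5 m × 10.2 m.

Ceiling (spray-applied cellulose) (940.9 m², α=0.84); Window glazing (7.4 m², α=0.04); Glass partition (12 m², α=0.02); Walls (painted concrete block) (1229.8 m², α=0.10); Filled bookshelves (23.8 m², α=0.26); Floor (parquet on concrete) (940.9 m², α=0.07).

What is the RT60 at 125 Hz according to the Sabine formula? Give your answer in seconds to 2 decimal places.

Total absorption A = 940.9·0.84 + 7.4·0.04 + 12·0.02 + 1229.8·0.10 + 23.8·0.26 + 940.9·0.07
  = 790.356 + 0.296 + 0.240 + 122.980 + 6.188 + 65.863 = 985.923 m² sabins.
Room volume: 9597.69 m³.
T = 0.161 V/A = 0.161·9597.69/985.923 = 1.57 s.

1.57 sec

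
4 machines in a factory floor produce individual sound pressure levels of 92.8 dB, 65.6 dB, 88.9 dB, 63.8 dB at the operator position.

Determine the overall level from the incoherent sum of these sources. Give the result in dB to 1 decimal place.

Converting to relative power and adding: 10^(92.8/10) + 10^(65.6/10) + 10^(88.9/10) + 10^(63.8/10) = 2.688e+09.
Back to dB: 10·log₁₀ Σ = 94.3 dB.

94.3 dB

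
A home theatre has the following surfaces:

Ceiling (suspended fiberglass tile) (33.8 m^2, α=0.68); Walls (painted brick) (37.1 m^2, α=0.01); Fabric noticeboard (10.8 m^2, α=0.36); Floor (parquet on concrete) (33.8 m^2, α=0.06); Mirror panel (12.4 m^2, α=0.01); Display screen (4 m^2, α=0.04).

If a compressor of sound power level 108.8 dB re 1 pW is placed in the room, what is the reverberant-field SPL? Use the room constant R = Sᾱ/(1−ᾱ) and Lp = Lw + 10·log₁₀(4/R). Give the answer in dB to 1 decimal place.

Σ(Sᵢαᵢ) = 33.8·0.68 + 37.1·0.01 + 10.8·0.36 + 33.8·0.06 + 12.4·0.01 + 4·0.04 = 29.555; total area S = 131.9 m^2.
ᾱ = 29.555/131.9 = 0.2241; R = Sᾱ/(1−ᾱ) = 29.555/(1−0.2241) = 38.091 m^2.
Lp = Lw + 10 log₁₀(4/R) = 108.8 -9.79 = 99.0 dB.

99.0 dB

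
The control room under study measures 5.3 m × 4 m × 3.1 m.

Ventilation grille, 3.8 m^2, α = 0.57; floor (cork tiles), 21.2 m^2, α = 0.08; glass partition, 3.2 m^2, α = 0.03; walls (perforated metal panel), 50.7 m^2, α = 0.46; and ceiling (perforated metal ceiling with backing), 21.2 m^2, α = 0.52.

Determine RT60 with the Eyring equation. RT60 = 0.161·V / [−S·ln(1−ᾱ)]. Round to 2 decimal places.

S = Σ Sᵢ = 100.1 m^2.
Absorption A = 3.8×0.57 + 21.2×0.08 + 3.2×0.03 + 50.7×0.46 + 21.2×0.52 = 38.304 sabins.
ᾱ = 38.304 / 100.1 = 0.3827.
−S·ln(1−ᾱ) = −100.1 × ln(1 − 0.3827) = 48.288.
V = 5.3 × 4 × 3.1 = 65.72 m³.
RT60 = 0.161 × 65.72 / 48.288 = 0.22 s.

0.22 s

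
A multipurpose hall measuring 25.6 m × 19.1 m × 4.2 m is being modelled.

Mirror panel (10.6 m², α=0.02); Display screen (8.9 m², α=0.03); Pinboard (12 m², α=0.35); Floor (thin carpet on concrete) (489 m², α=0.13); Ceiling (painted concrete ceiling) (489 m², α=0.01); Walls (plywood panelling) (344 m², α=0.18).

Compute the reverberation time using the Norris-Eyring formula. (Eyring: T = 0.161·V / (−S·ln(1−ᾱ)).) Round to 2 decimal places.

Total surface area S = 10.6 + 8.9 + 12 + 489 + 489 + 344 = 1353.5 m².
Absorption A = 10.6·0.02 + 8.9·0.03 + 12·0.35 + 489·0.13 + 489·0.01 + 344·0.18 = 135.059 sabins.
ᾱ = 135.059 / 1353.5 = 0.0998.
Eyring denominator: −S ln(1−ᾱ) = 142.305.
V = 25.6 × 19.1 × 4.2 = 2053.632 m³.
RT60 = 0.161 × 2053.632 / 142.305 = 2.32 s.

2.32 s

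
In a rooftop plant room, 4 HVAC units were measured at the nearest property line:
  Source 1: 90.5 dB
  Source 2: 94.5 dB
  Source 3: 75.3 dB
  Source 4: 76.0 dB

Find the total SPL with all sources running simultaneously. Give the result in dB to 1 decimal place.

96.0 dB

Sum in the linear (power) domain: Σ 10^(Lᵢ/10) = 10^(90.5/10) + 10^(94.5/10) + 10^(75.3/10) + 10^(76.0/10) = 4.014e+09.
Back to dB: 10·log₁₀ Σ = 96.0 dB.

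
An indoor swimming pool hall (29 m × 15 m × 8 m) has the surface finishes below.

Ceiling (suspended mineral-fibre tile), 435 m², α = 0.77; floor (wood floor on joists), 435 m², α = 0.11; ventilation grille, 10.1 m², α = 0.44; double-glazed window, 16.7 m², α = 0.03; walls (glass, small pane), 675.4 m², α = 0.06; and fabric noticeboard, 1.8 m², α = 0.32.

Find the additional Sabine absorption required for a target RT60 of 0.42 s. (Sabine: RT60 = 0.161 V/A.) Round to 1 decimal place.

Total absorption A₁ = 435*0.77 + 435*0.11 + 10.1*0.44 + 16.7*0.03 + 675.4*0.06 + 1.8*0.32
  = 334.950 + 47.850 + 4.444 + 0.501 + 40.524 + 0.576 = 428.845 m² sabins.
V = 3480 m³. Required absorption A₂ = 0.161 × 3480 / 0.42 = 1334.000 sabins.
Additional absorption ΔA = 1334.000 − 428.845 = 905.2 sabins.

905.2 sabins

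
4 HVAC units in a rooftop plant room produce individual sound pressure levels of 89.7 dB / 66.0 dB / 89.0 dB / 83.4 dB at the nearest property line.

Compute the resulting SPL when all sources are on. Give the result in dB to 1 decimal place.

Σ 10^(Lᵢ/10) = 1.95e+09.
Combined level = 10 log₁₀(1.95e+09) = 92.9 dB.

92.9 dB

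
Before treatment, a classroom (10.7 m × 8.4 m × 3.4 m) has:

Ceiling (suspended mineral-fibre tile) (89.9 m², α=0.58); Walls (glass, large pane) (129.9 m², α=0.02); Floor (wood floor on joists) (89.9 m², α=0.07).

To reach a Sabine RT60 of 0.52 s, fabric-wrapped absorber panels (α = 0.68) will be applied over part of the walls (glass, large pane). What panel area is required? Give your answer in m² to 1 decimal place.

50.9

Total absorption A₁ = 89.9×0.58 + 129.9×0.02 + 89.9×0.07
  = 52.142 + 2.598 + 6.293 = 61.033 m² sabins.
V = 305.592 m³. Target absorption A₂ = 0.161 × 305.592 / 0.52 = 94.616 sabins.
ΔA needed = 94.616 − 61.033 = 33.583 sabins.
Each m² of panel replacing the walls (glass, large pane) adds (0.68 − 0.02) = 0.66 sabins.
Area = ΔA/Δα = 33.583/0.66 = 50.9 m².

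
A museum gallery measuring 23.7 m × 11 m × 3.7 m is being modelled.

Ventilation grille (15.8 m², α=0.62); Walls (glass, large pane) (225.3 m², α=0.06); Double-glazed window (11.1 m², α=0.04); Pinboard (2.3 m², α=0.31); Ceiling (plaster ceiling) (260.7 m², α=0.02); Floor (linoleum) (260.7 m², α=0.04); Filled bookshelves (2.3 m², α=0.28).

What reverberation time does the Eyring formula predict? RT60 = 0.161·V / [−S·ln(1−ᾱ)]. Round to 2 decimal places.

3.71 s

S = Σ Sᵢ = 778.2 m².
Absorption A = 15.8×0.62 + 225.3×0.06 + 11.1×0.04 + 2.3×0.31 + 260.7×0.02 + 260.7×0.04 + 2.3×0.28 = 40.757 sabins.
ᾱ = 40.757 / 778.2 = 0.0524.
−S·ln(1−ᾱ) = −778.2 × ln(1 − 0.0524) = 41.885.
V = 23.7 × 11 × 3.7 = 964.59 m³.
RT60 = 0.161 × 964.59 / 41.885 = 3.71 s.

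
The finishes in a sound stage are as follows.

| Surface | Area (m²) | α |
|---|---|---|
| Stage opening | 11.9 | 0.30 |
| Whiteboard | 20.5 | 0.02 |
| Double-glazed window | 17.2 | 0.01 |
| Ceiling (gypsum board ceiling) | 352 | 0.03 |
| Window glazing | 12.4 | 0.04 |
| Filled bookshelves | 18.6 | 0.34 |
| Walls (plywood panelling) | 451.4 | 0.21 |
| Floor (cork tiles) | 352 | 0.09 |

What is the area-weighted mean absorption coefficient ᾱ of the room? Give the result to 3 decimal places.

0.120

Total surface area S = 1236.0 m².
Σ(Sᵢαᵢ) = 11.9·0.30 + 20.5·0.02 + 17.2·0.01 + 352·0.03 + 12.4·0.04 + 18.6·0.34 + 451.4·0.21 + 352·0.09 = 148.006.
ᾱ = 148.006 / 1236.0 = 0.120.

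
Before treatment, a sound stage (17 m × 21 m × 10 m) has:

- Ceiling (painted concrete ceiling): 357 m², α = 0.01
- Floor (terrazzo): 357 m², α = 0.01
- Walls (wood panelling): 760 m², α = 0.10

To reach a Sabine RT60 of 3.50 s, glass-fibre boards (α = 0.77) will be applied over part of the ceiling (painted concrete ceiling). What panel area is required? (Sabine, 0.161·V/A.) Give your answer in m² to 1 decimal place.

106.7

Summing Sᵢαᵢ: 3.570 + 3.570 + 76.000 → A₁ = 83.140 sabins.
Required A₂ = 0.161·3570/3.50 = 164.220 sabins.
Absorption to add: 164.220 − 83.140 = 81.080 sabins.
Each m² of panel replacing the ceiling (painted concrete ceiling) adds (0.77 − 0.01) = 0.76 sabins.
Area = ΔA/Δα = 81.080/0.76 = 106.7 m².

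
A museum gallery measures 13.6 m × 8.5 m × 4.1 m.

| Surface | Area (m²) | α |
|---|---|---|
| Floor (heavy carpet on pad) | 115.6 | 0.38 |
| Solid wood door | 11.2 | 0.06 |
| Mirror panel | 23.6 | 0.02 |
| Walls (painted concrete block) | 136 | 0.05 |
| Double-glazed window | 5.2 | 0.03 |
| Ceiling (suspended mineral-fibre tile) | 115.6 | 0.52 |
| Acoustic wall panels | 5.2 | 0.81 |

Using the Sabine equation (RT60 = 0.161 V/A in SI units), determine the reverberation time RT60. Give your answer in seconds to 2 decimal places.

Equivalent absorption area: A = 115.6·0.38 + 11.2·0.06 + 23.6·0.02 + 136·0.05 + 5.2·0.03 + 115.6·0.52 + 5.2·0.81 = 116.352 m².
Room volume: 473.96 m³.
Sabine: RT60 = 0.161 × 473.96 / 116.352 = 0.66 s.

0.66 sec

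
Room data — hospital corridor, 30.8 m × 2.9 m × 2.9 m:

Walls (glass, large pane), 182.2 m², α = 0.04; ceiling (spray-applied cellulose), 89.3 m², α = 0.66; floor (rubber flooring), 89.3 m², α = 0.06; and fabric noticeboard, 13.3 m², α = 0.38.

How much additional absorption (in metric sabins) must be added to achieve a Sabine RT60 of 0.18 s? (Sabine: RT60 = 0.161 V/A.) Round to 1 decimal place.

155.0 sabins

Total absorption A₁ = 182.2·0.04 + 89.3·0.66 + 89.3·0.06 + 13.3·0.38
  = 7.288 + 58.938 + 5.358 + 5.054 = 76.638 m² sabins.
V = 259.028 m³. Required absorption A₂ = 0.161 × 259.028 / 0.18 = 231.686 sabins.
Shortfall: 231.686 − 76.638 = 155.0 sabins.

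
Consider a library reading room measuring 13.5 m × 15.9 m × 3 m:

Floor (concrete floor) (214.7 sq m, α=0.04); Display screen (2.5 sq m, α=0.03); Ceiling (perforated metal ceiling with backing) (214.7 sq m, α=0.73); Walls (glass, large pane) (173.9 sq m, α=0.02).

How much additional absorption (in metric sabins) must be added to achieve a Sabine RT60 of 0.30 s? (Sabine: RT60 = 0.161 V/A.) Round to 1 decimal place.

A₁ = Σ Sᵢαᵢ = 214.7·0.04 + 2.5·0.03 + 214.7·0.73 + 173.9·0.02 = 168.872 sabins.
Target A₂ = 0.161·643.95/0.30 = 345.587 sabins (V = 643.95 m³).
Shortfall: 345.587 − 168.872 = 176.7 sabins.

176.7 sabins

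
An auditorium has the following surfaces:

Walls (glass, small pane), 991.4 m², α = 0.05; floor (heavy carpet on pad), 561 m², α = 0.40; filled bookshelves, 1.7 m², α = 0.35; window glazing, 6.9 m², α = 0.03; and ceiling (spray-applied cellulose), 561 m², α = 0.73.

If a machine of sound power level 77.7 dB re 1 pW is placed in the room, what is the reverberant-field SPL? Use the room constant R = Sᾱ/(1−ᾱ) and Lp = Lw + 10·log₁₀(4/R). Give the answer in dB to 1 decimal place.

Σ(Sᵢαᵢ) = 991.4·0.05 + 561·0.40 + 1.7·0.35 + 6.9·0.03 + 561·0.73 = 684.302; total area S = 2122.0 m².
ᾱ = 0.3225, so room constant R = A/(1−ᾱ) = 1010.040 m².
Lp = 77.7 + 10·log₁₀(4/1010.040) = 77.7 + (-24.02) = 53.7 dB.

53.7 dB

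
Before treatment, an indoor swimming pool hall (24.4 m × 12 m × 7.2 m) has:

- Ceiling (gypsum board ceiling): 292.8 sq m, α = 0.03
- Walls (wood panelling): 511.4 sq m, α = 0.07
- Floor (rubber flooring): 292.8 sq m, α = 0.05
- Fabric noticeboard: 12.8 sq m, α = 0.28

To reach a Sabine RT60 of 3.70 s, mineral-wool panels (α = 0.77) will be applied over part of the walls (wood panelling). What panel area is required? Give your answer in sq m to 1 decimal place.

41.3

A₁ = Σ Sᵢαᵢ = 292.8×0.03 + 511.4×0.07 + 292.8×0.05 + 12.8×0.28 = 62.806 sabins.
Required A₂ = 0.161·2108.16/3.70 = 91.733 sabins.
ΔA needed = 91.733 − 62.806 = 28.927 sabins.
Net gain per sq m: Δα = 0.77 − 0.07 = 0.70.
Area = ΔA/Δα = 28.927/0.70 = 41.3 sq m.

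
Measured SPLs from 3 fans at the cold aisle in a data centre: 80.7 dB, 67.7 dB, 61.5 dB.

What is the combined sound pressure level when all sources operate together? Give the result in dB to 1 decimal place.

Converting to relative power and adding: 10^(80.7/10) + 10^(67.7/10) + 10^(61.5/10) = 1.248e+08.
Back to dB: 10·log₁₀ Σ = 81.0 dB.

81.0 dB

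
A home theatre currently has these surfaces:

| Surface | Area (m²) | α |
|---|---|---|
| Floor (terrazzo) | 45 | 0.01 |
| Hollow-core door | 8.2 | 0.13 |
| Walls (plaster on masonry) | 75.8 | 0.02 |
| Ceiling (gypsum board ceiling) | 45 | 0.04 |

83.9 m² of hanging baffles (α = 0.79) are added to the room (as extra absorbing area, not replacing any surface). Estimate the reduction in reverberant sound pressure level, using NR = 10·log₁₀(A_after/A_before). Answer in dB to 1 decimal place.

Summing Sᵢαᵢ: 0.450 + 1.066 + 1.516 + 1.800 → A_before = 4.832 sabins.
Treatment contributes 83.9·0.79 = 66.281 sabins.
New total A_after = 71.113 sabins.
Reduction = 10 log₁₀(A_after/A_before) = 10 log₁₀(14.7171) = 11.7 dB.

11.7 dB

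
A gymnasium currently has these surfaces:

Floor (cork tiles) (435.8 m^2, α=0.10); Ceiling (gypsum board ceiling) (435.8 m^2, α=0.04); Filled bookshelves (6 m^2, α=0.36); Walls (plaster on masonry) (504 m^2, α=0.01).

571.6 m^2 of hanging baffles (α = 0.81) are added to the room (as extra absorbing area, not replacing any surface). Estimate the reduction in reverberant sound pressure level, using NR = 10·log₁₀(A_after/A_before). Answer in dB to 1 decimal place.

A_before = Σ Sᵢαᵢ = 435.8·0.10 + 435.8·0.04 + 6·0.36 + 504·0.01 = 68.212 sabins.
Added absorption = 571.6 × 0.81 = 462.996 sabins.
A_after = 68.212 + 462.996 = 531.208 sabins.
NR = 10·log₁₀(531.208/68.212) = 8.9 dB.

8.9 dB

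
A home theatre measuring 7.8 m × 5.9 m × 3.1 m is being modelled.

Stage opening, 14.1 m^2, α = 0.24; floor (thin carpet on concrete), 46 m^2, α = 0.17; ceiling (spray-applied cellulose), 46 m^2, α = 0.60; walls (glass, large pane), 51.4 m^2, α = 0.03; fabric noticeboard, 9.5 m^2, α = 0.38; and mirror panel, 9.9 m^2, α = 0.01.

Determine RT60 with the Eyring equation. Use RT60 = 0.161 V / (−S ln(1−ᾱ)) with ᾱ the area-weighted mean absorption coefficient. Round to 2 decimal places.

S = Σ Sᵢ = 176.9 m^2.
Σ(Sᵢαᵢ) = 14.1·0.24 + 46·0.17 + 46·0.60 + 51.4·0.03 + 9.5·0.38 + 9.9·0.01 = 44.055.
Mean coefficient ᾱ = A/S = 0.2490.
−S·ln(1−ᾱ) = −176.9 × ln(1 − 0.2490) = 50.655.
V = 7.8 × 5.9 × 3.1 = 142.662 m³.
RT60 = 0.161 × 142.662 / 50.655 = 0.45 s.

0.45 seconds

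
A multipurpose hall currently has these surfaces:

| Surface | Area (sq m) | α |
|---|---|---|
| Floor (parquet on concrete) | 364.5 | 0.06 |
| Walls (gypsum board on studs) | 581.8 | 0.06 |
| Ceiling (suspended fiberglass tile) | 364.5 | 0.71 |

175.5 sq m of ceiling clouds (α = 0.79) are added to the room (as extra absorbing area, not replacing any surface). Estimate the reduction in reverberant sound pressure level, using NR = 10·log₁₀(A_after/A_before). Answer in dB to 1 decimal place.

A_before = Σ Sᵢαᵢ = 364.5×0.06 + 581.8×0.06 + 364.5×0.71 = 315.573 sabins.
Treatment contributes 175.5·0.79 = 138.645 sabins.
New total A_after = 454.218 sabins.
Reduction = 10 log₁₀(A_after/A_before) = 10 log₁₀(1.4393) = 1.6 dB.

1.6 dB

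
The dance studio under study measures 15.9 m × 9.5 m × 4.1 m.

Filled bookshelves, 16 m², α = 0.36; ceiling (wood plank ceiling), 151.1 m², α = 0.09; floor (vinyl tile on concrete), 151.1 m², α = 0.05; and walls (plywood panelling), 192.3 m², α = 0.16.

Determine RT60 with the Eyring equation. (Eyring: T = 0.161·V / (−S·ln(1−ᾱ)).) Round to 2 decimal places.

1.63 s

Total surface area S = 16 + 151.1 + 151.1 + 192.3 = 510.5 m².
Absorption A = 16×0.36 + 151.1×0.09 + 151.1×0.05 + 192.3×0.16 = 57.682 sabins.
ᾱ = 57.682 / 510.5 = 0.1130.
−S·ln(1−ᾱ) = −510.5 × ln(1 − 0.1130) = 61.214.
V = 15.9 × 9.5 × 4.1 = 619.305 m³.
RT60 = 0.161 × 619.305 / 61.214 = 1.63 s.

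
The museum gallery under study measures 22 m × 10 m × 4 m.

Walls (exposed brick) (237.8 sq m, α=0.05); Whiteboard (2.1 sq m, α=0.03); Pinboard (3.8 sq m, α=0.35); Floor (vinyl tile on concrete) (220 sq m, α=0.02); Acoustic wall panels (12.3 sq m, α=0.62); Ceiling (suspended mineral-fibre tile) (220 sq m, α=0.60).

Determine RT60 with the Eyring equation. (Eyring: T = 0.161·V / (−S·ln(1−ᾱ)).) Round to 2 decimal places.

0.79 s

S = Σ Sᵢ = 696.0 sq m.
Absorption A = 237.8×0.05 + 2.1×0.03 + 3.8×0.35 + 220×0.02 + 12.3×0.62 + 220×0.60 = 157.309 sabins.
Mean coefficient ᾱ = A/S = 0.2260.
−S·ln(1−ᾱ) = −696.0 × ln(1 − 0.2260) = 178.304.
V = 22 × 10 × 4 = 880 m³.
RT60 = 0.161 × 880 / 178.304 = 0.79 s.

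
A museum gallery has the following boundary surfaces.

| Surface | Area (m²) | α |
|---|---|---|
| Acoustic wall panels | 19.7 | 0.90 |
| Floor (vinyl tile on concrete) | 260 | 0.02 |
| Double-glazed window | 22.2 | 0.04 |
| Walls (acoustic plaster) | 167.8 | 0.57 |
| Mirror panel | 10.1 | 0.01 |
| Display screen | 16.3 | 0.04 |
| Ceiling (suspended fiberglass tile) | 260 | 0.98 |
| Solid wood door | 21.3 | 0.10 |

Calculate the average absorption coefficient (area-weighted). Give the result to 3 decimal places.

Total surface area S = 777.4 m².
Σ(Sᵢαᵢ) = 19.7*0.90 + 260*0.02 + 22.2*0.04 + 167.8*0.57 + 10.1*0.01 + 16.3*0.04 + 260*0.98 + 21.3*0.10 = 377.147.
ᾱ = A/S = 0.485.

0.485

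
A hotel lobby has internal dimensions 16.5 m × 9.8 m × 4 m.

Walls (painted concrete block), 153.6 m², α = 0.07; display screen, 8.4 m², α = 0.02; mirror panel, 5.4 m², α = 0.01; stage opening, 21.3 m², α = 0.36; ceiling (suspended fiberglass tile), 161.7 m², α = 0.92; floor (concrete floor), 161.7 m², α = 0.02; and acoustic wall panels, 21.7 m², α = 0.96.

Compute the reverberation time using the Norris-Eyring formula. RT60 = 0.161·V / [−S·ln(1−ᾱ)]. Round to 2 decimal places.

0.44 s

Total surface area S = 153.6 + 8.4 + 5.4 + 21.3 + 161.7 + 161.7 + 21.7 = 533.8 m².
Σ(Sᵢαᵢ) = 153.6×0.07 + 8.4×0.02 + 5.4×0.01 + 21.3×0.36 + 161.7×0.92 + 161.7×0.02 + 21.7×0.96 = 191.472.
Mean coefficient ᾱ = A/S = 0.3587.
−S·ln(1−ᾱ) = −533.8 × ln(1 − 0.3587) = 237.145.
V = 16.5 × 9.8 × 4 = 646.8 m³.
T = 0.161·V/[−S·ln(1−ᾱ)] = 0.161·646.8/237.145 = 0.44 s.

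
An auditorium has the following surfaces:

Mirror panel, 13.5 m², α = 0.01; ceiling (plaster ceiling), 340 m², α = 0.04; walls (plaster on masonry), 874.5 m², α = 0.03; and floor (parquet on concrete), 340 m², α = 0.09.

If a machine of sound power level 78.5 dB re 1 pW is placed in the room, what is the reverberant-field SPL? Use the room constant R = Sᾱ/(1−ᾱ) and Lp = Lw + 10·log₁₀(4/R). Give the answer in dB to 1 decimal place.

65.8 dB

Σ(Sᵢαᵢ) = 13.5·0.01 + 340·0.04 + 874.5·0.03 + 340·0.09 = 70.570; total area S = 1568.0 m².
ᾱ = 70.570/1568.0 = 0.0450; R = Sᾱ/(1−ᾱ) = 70.570/(1−0.0450) = 73.895 m².
Lp = Lw + 10 log₁₀(4/R) = 78.5 -12.67 = 65.8 dB.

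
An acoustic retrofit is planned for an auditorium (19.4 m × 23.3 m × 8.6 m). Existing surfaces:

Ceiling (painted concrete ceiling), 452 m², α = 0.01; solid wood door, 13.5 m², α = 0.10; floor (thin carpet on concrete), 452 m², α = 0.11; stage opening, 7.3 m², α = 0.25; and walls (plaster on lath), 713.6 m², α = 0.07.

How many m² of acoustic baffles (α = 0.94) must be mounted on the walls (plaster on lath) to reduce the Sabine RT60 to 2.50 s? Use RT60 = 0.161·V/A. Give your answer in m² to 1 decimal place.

Summing Sᵢαᵢ: 4.520 + 1.350 + 49.720 + 1.825 + 49.952 → A₁ = 107.367 sabins.
Required A₂ = 0.161·3887.372/2.50 = 250.347 sabins.
ΔA needed = 250.347 − 107.367 = 142.980 sabins.
Net gain per m²: Δα = 0.94 − 0.07 = 0.87.
Panel area = 142.980 / 0.87 = 164.3 m².

164.3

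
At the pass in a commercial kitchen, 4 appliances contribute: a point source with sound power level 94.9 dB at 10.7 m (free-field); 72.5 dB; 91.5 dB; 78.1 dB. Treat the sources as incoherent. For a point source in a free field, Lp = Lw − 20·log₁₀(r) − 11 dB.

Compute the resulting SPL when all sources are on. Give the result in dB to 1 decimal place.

Source at 10.7 m: Lp = 94.9 − 20·log₁₀(10.7) − 11 = 63.3 dB.
Sum in the linear (power) domain: Σ 10^(Lᵢ/10) = 10^(63.3/10) + 10^(72.5/10) + 10^(91.5/10) + 10^(78.1/10) = 1.497e+09.
Combined level = 10 log₁₀(1.497e+09) = 91.8 dB.

91.8 dB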